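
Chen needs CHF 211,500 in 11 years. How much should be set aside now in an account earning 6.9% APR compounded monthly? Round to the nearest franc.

CHF 99,226

i = 0.069/12 = 0.00575 per month; n = 11·12 = 132.
Discount factor = (1+0.00575)^(−132) = 0.469153; PV = 211,500 × 0.469153 = 99,225.8728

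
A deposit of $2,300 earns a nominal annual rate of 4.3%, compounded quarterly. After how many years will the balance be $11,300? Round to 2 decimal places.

Periodic rate i = 0.043/4 = 0.01075.
(1+i)^n = 11300/2300 = 4.91304, so n = ln 4.91304 / ln 1.01075 = 148.8777 quarters
= 148.8777/4 years

37.22 years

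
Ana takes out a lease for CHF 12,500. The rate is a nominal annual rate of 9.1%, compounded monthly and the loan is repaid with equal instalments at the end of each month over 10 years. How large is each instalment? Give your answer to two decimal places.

CHF 159.02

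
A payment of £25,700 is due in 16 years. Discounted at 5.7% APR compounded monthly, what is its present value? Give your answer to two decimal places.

£10,346.52

Periodic rate i = 0.057/12 = 0.00475; n = 16 × 12 = 192 periods.
PV = FV·(1+i)^(−n) = 25,700 × 0.402588 = 10,346.5192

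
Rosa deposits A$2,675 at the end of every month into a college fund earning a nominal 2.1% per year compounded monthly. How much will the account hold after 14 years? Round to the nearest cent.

A$521,914.17

Periodic rate i = 0.021/12 = 0.00175; n = 14 × 12 = 168 periods.
FV = PMT · [(1+i)^n − 1] / i = 2675 · 195.108101 = 521,914.1694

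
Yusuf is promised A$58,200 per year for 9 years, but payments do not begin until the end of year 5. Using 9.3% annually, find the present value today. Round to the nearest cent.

PV at t=4 (ordinary 9-year annuity): 58200 × a(9|0.093) = 58200 × 5.922816 = 344,707.9190
Discount back 4 years: 344,707.9190 × (1+0.093)^(−4) = 344,707.9190 × 0.700679 = 241,529.7394

A$241,529.74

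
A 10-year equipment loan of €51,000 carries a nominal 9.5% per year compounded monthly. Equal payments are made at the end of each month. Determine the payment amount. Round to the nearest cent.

With 12 periods per year: i = 0.00791667, n = 120.
Annuity-PV factor = 77.281211; PMT = 51000 / 77.281211 = 659.9275

€659.93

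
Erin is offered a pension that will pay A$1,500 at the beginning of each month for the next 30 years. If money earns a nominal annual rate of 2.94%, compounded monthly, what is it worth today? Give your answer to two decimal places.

A$359,408.43

Periodic rate i = 0.0294/12 = 0.00245; n = 30 × 12 = 360 periods.
PV = PMT · [1 − (1+i)^(−n)] / i × (1+i) = 1500 · 239.605622 = 359,408.4332
(annuity-due: payments at period start, so ×(1+i).)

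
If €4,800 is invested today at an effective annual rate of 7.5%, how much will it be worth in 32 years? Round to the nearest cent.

€48,563.74

FV = PV·(1+i)^n = 4,800 × 10.117445 = 48,563.7364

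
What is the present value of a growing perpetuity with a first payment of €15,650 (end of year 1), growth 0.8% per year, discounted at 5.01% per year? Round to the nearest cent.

€371,733.97

PV = D₁/(r − g) = 15650/(0.0501 − 0.008) = 371,733.9667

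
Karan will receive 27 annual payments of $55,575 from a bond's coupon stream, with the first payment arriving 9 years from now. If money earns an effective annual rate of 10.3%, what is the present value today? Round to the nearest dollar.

$228,831

Value one period before first payment (t=8): 55575 × [1 − (1+0.103)^(−27)] / 0.103 = 55575 × 9.020682 = 501,324.3811
PV₀ = 501,324.3811 / (1+0.103)^8 = 501,324.3811 / 2.190807 = 228,830.9306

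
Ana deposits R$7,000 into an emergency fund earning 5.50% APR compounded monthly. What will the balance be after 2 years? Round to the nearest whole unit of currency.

i = 0.055/12 = 0.00458333 per month; n = 2·12 = 24.
FV = PV·(1+i)^n = 7,000 × 1.115998 = 7,811.9830

R$7,812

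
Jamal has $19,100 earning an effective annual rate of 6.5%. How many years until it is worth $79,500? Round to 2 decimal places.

22.65 years

(1+i)^n = 79500/19100 = 4.16230, so n = ln 4.16230 / ln 1.065 = 22.6451 years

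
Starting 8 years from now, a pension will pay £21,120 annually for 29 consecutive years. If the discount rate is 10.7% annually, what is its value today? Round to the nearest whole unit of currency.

PV at t=7 (ordinary 29-year annuity): 21120 × a(29|0.107) = 21120 × 8.855637 = 187,031.0615
Discount back 7 years: 187,031.0615 × (1+0.107)^(−7) = 187,031.0615 × 0.490870 = 91,807.9717

£91,808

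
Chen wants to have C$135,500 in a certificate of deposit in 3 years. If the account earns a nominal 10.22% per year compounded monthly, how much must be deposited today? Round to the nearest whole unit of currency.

i = 0.1022/12 = 0.00851667 per month; n = 3·12 = 36.
Discount factor = (1+0.00851667)^(−36) = 0.736901; PV = 135,500 × 0.736901 = 99,850.0818

C$99,850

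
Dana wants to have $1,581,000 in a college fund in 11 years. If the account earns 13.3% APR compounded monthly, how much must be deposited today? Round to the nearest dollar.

Periodic rate i = 0.133/12 = 0.0110833; n = 11 × 12 = 132 periods.
Discount factor = (1+0.0110833)^(−132) = 0.233412; PV = 1,581,000 × 0.233412 = 369,023.7053

$369,024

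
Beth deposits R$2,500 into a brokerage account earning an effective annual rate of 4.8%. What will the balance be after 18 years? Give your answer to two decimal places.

R$5,813.57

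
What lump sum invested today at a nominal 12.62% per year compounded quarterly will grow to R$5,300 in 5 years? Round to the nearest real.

R$2,848

With 4 periods per year: i = 0.03155, n = 20.
PV = 5,300 / (1 + 0.03155)^20 = 5,300 / 1.861254 = 2,847.5424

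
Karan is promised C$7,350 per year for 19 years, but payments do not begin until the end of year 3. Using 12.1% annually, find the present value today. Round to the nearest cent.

PV at t=2 (ordinary 19-year annuity): 7350 × a(19|0.121) = 7350 × 7.321036 = 53,809.6182
PV₀ = 53,809.6182 / (1+0.121)^2 = 53,809.6182 / 1.256641 = 42,820.1994

C$42,820.20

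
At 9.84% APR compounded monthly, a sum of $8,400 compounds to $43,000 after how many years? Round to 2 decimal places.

16.66 years

Periodic rate i = 0.0984/12 = 0.0082.
n = ln(43000/8400) / ln(1+0.0082) = ln(5.11905) / 0.008167 = 199.9579 months
= 199.9579/12 years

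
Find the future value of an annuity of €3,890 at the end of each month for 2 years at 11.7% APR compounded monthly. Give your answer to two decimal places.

€104,616.30

i = 0.117/12 = 0.00975 per month; n = 2·12 = 24.
Accumulation factor s(24|0.00975) = 26.893652; FV = 3890 × 26.893652 = 104,616.3046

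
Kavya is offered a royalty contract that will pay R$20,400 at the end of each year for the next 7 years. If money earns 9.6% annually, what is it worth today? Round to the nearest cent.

R$100,637.36

PV = PMT · [1 − (1+i)^(−n)] / i = 20400 · 4.933204 = 100,637.3624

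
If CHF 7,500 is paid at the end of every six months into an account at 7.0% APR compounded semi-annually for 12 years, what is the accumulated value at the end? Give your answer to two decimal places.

i = 0.07/2 = 0.035 per half-year; n = 12·2 = 24.
FV = 7500 × [(1+0.035)^24 − 1] / 0.035 = 7500 × 36.666528 = 274,998.9615

CHF 274,998.96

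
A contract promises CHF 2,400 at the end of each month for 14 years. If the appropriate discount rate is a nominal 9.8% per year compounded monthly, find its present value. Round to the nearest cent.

CHF 218,934.00

With 12 periods per year: i = 0.00816667, n = 168.
Annuity factor a(168|0.00816667) = 91.222499; PV = 2400 × 91.222499 = 218,933.9979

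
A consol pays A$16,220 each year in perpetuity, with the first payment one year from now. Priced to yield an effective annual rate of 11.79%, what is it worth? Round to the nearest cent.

A$137,574.22

PV = C/r = 16220/0.1179 = 137,574.2154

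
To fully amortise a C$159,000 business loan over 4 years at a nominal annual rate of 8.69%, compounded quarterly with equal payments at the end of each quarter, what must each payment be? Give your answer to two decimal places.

C$11,870.99

i = 0.0869/4 = 0.021725 per quarter; n = 4·4 = 16.
Annuity-PV factor = 13.393997; PMT = 159000 / 13.393997 = 11,870.9898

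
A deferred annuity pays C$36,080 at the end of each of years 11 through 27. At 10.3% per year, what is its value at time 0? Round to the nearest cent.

Value one period before first payment (t=10): 36080 × [1 − (1+0.103)^(−17)] / 0.103 = 36080 × 7.874823 = 284,123.6301
PV₀ = 284,123.6301 / (1+0.103)^10 = 284,123.6301 / 2.665355 = 106,598.7790

C$106,598.78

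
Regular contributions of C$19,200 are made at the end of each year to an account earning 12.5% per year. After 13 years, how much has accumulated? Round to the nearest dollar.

C$556,589

Accumulation factor s(13|0.125) = 28.989016; FV = 19200 × 28.989016 = 556,589.1083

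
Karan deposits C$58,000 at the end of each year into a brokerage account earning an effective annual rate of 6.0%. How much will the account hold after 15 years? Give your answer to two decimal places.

FV = PMT · [(1+i)^n − 1] / i = 58000 · 23.275970 = 1,350,006.2533

C$1,350,006.25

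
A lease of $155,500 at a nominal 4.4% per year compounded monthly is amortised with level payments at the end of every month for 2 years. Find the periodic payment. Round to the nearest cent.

$6,780.29

i = 0.044/12 = 0.00366667 per month; n = 2·12 = 24.
PMT = 155500 / ( [1 − (1+0.00366667)^(−24)] / 0.00366667 ) = 155500 / 22.934108 = 6,780.2943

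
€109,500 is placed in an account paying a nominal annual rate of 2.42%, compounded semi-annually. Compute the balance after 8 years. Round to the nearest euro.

€132,736

i = 0.0242/2 = 0.0121 per half-year; n = 8·2 = 16.
FV = 109,500 × (1 + 0.0121)^16 = 132,736.0583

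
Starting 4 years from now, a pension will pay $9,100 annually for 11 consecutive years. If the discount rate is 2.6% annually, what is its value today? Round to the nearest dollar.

$79,715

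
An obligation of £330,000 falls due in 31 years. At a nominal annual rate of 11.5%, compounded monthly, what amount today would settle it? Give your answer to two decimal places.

£9,497.86

i = 0.115/12 = 0.00958333 per month; n = 31·12 = 372.
PV = FV·(1+i)^(−n) = 330,000 × 0.028781 = 9,497.8607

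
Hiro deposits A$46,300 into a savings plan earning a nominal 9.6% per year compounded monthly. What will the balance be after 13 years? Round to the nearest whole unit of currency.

Periodic rate i = 0.096/12 = 0.008; n = 13 × 12 = 156 periods.
FV = PV·(1+i)^n = 46,300 × 3.466115 = 160,481.1398

A$160,481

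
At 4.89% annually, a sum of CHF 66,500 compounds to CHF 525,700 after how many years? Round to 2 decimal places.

43.31 years

(1+i)^n = 525700/66500 = 7.90526, so n = ln 7.90526 / ln 1.0489 = 43.3063 years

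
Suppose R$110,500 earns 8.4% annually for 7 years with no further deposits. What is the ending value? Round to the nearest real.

FV = 110,500 × (1 + 0.084)^7 = 194,342.2621

R$194,342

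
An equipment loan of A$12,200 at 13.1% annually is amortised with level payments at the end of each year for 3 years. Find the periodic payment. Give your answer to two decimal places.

Annuity-PV factor = 2.357149; PMT = 12200 / 2.357149 = 5,175.7437

A$5,175.74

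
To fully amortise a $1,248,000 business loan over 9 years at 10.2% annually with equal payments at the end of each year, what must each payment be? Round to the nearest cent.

$218,429.10

Annuity-PV factor = 5.713524; PMT = 1.248e+06 / 5.713524 = 218,429.1008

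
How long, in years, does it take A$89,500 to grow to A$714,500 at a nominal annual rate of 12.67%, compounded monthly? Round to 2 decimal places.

16.48 years

Periodic rate i = 0.1267/12 = 0.0105583.
n = ln(714500/89500) / ln(1+0.0105583) = ln(7.98324) / 0.010503 = 197.7861 months
= 197.7861/12 years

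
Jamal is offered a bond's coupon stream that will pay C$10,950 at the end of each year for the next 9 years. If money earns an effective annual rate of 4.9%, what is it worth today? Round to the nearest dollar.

PV = PMT · [1 − (1+i)^(−n)] / i = 10950 · 7.139581 = 78,178.4103

C$78,178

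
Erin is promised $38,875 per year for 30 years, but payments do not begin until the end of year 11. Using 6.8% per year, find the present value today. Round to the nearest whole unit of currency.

$254,963

Value one period before first payment (t=10): 38875 × [1 − (1+0.068)^(−30)] / 0.068 = 38875 × 12.662482 = 492,253.9800
Discount back 10 years: 492,253.9800 × (1+0.068)^(−10) = 492,253.9800 × 0.517950 = 254,962.7350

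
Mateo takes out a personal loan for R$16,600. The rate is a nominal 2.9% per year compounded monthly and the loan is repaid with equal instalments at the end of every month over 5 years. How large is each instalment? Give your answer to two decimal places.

Periodic rate i = 0.029/12 = 0.00241667; n = 5 × 12 = 60 periods.
Annuity-PV factor = 55.790225; PMT = 16600 / 55.790225 = 297.5432

R$297.54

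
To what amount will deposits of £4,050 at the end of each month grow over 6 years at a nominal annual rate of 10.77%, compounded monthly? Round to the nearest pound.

£407,384

With 12 periods per year: i = 0.008975, n = 72.
FV = PMT · [(1+i)^n − 1] / i = 4050 · 100.588606 = 407,383.8526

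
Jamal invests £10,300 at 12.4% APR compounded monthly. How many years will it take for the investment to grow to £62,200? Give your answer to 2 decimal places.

14.58 years

Periodic rate i = 0.124/12 = 0.0103333.
(1+i)^n = 62200/10300 = 6.03883, so n = ln 6.03883 / ln 1.01033 = 174.9180 months
= 174.9180/12 years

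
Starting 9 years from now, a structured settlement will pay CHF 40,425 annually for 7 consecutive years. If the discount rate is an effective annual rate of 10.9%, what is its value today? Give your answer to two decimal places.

PV at t=8 (ordinary 7-year annuity): 40425 × a(7|0.109) = 40425 × 4.727460 = 191,107.5661
PV₀ = 191,107.5661 / (1+0.109)^8 = 191,107.5661 / 2.287981 = 83,526.7363

CHF 83,526.74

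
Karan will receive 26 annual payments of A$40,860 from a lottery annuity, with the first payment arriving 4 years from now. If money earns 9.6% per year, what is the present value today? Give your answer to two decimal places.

PV at t=3 (ordinary 26-year annuity): 40860 × a(26|0.096) = 40860 × 9.455819 = 386,364.7807
PV₀ = 386,364.7807 / (1+0.096)^3 = 386,364.7807 / 1.316533 = 293,471.4573

A$293,471.46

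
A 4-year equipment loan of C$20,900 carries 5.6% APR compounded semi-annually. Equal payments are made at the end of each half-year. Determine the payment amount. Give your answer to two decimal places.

C$2,952.27

i = 0.056/2 = 0.028 per half-year; n = 4·2 = 8.
Annuity-PV factor = 7.079295; PMT = 20900 / 7.079295 = 2,952.2715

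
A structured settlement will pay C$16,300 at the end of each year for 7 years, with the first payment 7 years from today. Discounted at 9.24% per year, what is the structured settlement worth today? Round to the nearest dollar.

C$47,888

Value one period before first payment (t=6): 16300 × [1 − (1+0.0924)^(−7)] / 0.0924 = 16300 × 4.992677 = 81,380.6323
PV₀ = 81,380.6323 / (1+0.0924)^6 = 81,380.6323 / 1.699379 = 47,888.4644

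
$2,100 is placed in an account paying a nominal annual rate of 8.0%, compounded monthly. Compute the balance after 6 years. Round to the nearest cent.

With 12 periods per year: i = 0.00666667, n = 72.
2,100 × (1+0.00666667)^72 = 2,100 × 1.613502 = 3,388.3546

$3,388.35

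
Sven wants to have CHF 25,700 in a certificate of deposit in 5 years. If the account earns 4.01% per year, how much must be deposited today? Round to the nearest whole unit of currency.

Discount factor = (1+0.0401)^(−5) = 0.821532; PV = 25,700 × 0.821532 = 21,113.3740

CHF 21,113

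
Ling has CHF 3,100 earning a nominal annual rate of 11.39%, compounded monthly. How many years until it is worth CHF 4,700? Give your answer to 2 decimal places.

Periodic rate i = 0.1139/12 = 0.00949167.
n = ln(4700/3100) / ln(1+0.00949167) = ln(1.51613) / 0.009447 = 44.0526 months
= 44.0526/12 years

3.67 years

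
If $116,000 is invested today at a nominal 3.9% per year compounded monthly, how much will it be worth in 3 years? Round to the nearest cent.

With 12 periods per year: i = 0.00325, n = 36.
FV = 116,000 × (1 + 0.00325)^36 = 130,373.1179

$130,373.12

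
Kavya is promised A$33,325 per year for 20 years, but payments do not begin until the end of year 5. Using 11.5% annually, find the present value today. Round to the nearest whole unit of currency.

A$166,232

Value one period before first payment (t=4): 33325 × [1 − (1+0.115)^(−20)] / 0.115 = 33325 × 7.709816 = 256,929.6135
PV₀ = 256,929.6135 / (1+0.115)^4 = 256,929.6135 / 1.545608 = 166,232.0245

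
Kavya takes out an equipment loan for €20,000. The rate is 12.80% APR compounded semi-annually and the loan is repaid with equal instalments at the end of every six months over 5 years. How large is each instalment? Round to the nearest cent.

i = 0.128/2 = 0.064 per half-year; n = 5·2 = 10.
PMT = 20000 / ( [1 − (1+0.064)^(−10)] / 0.064 ) = 20000 / 7.222592 = 2,769.0888

€2,769.09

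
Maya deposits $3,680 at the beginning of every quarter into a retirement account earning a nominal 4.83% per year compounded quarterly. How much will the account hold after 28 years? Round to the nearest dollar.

Periodic rate i = 0.0483/4 = 0.012075; n = 28 × 4 = 112 periods.
FV = 3680 × [(1+0.012075)^112 − 1] / 0.012075 × (1+i) = 3680 × 237.659587 = 874,587.2814
Payments are at the start of each period, so multiply by (1+i).

$874,587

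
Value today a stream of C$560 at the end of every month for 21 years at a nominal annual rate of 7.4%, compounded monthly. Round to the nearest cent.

C$71,521.52

Periodic rate i = 0.074/12 = 0.00616667; n = 21 × 12 = 252 periods.
PV = PMT · [1 − (1+i)^(−n)] / i = 560 · 127.716994 = 71,521.5167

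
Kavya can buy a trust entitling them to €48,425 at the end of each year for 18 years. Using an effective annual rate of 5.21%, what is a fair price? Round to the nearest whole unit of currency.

Annuity factor a(18|0.0521) = 11.500146; PV = 48425 × 11.500146 = 556,894.5850

€556,895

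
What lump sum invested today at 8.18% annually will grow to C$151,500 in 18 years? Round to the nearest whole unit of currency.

Discount factor = (1+0.0818)^(−18) = 0.242859; PV = 151,500 × 0.242859 = 36,793.1563

C$36,793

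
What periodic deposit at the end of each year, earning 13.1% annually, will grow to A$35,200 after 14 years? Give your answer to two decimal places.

A$1,001.62

PMT = 35200 / ( [(1+0.131)^14 − 1] / 0.131 ) = 35200 / 35.142905 = 1,001.6247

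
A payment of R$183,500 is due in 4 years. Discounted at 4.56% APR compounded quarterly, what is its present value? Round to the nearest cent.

R$153,062.53

With 4 periods per year: i = 0.0114, n = 16.
PV = FV·(1+i)^(−n) = 183,500 × 0.834128 = 153,062.5273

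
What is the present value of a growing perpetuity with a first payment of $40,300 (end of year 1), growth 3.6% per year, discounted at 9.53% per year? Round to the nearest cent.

$679,595.28

PV = D₁/(r − g) = 40300/(0.0953 − 0.036) = 679,595.2782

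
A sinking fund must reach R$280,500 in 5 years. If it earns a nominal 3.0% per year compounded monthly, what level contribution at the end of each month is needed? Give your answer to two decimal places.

R$4,338.97

With 12 periods per year: i = 0.0025, n = 60.
FV-annuity factor = 64.646713; PMT = 280500 / 64.646713 = 4,338.9677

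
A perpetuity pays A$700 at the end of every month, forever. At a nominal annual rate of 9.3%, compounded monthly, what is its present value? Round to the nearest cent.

Periodic rate i = 0.093/12 = 0.00775.
PV = C/r = 700/0.00775 = 90,322.5806

A$90,322.58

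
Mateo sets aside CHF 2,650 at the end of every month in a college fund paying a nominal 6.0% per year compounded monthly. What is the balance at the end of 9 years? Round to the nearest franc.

CHF 378,261

i = 0.06/12 = 0.005 per month; n = 9·12 = 108.
Accumulation factor s(108|0.005) = 142.739900; FV = 2650 × 142.739900 = 378,260.7343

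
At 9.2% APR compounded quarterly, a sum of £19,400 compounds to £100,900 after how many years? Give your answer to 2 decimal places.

Periodic rate i = 0.092/4 = 0.023.
(1+i)^n = 100900/19400 = 5.20103, so n = ln 5.20103 / ln 1.023 = 72.5107 quarters
= 72.5107/4 years

18.13 years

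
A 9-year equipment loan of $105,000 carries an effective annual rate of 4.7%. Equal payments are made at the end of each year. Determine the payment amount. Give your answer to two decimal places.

Annuity-PV factor = 7.203747; PMT = 105000 / 7.203747 = 14,575.7470

$14,575.75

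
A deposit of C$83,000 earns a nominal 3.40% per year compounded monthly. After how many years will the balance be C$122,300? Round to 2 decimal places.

11.42 years

Periodic rate i = 0.034/12 = 0.00283333.
n = ln(122300/83000) / ln(1+0.00283333) = ln(1.47349) / 0.002829 = 137.0066 months
= 137.0066/12 years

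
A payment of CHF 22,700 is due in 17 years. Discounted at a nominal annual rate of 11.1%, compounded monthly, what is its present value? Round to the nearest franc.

CHF 3,470

i = 0.111/12 = 0.00925 per month; n = 17·12 = 204.
PV = FV·(1+i)^(−n) = 22,700 × 0.152846 = 3,469.5984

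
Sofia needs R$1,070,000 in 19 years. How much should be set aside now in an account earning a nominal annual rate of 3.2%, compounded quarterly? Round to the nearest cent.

R$583,960.32

i = 0.032/4 = 0.008 per quarter; n = 19·4 = 76.
PV = FV·(1+i)^(−n) = 1,070,000 × 0.545757 = 583,960.3193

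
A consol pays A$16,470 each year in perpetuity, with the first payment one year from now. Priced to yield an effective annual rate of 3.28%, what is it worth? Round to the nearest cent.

PV = PMT / i = 16470 / 0.0328 = 502,134.1463

A$502,134.15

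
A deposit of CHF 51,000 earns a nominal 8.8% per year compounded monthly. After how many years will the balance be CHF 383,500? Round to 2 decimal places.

23.01 years

Periodic rate i = 0.088/12 = 0.00733333.
(1+i)^n = 383500/51000 = 7.51961, so n = ln 7.51961 / ln 1.00733 = 276.1231 months
= 276.1231/12 years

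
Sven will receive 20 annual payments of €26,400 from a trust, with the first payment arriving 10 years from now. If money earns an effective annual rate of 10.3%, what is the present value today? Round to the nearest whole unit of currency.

€91,138

PV at t=9 (ordinary 20-year annuity): 26400 × a(20|0.103) = 26400 × 8.342103 = 220,231.5166
Discount back 9 years: 220,231.5166 × (1+0.103)^(−9) = 220,231.5166 × 0.413828 = 91,138.0763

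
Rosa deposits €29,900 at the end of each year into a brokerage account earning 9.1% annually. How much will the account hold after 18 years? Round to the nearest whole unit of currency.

€1,247,135

FV = 29900 × [(1+0.091)^18 − 1] / 0.091 = 29900 × 41.710201 = 1,247,134.9991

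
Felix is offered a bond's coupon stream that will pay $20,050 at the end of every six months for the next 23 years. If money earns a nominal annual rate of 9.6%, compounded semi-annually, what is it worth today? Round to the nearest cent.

$369,374.18

Periodic rate i = 0.096/2 = 0.048; n = 23 × 2 = 46 periods.
PV = 20050 × [1 − (1+0.048)^(−46)] / 0.048 = 20050 × 18.422652 = 369,374.1775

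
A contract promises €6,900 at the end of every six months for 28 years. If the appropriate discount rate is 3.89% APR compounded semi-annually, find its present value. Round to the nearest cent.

€234,130.77

With 2 periods per year: i = 0.01945, n = 56.
Annuity factor a(56|0.01945) = 33.931995; PV = 6900 × 33.931995 = 234,130.7654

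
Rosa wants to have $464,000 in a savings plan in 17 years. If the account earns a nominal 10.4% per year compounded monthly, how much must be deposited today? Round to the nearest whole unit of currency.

Periodic rate i = 0.104/12 = 0.00866667; n = 17 × 12 = 204 periods.
Discount factor = (1+0.00866667)^(−204) = 0.171979; PV = 464,000 × 0.171979 = 79,798.2764

$79,798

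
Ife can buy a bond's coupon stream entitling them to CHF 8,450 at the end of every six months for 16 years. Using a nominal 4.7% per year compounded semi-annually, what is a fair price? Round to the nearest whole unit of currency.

CHF 188,582

With 2 periods per year: i = 0.0235, n = 32.
Annuity factor a(32|0.0235) = 22.317361; PV = 8450 × 22.317361 = 188,581.7001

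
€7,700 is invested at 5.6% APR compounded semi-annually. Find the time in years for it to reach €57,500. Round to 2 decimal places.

Periodic rate i = 0.056/2 = 0.028.
(1+i)^n = 57500/7700 = 7.46753, so n = ln 7.46753 / ln 1.028 = 72.8065 half-years
= 72.8065/2 years

36.40 years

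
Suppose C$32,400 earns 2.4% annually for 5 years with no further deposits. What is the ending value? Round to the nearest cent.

32,400 × (1+0.024)^5 = 32,400 × 1.125900 = 36,479.1570

C$36,479.16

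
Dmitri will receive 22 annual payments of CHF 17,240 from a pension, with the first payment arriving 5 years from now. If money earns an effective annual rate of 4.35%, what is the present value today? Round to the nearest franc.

CHF 203,263

PV at t=4 (ordinary 22-year annuity): 17240 × a(22|0.0435) = 17240 × 13.979502 = 241,006.6142
PV₀ = 241,006.6142 / (1+0.0435)^4 = 241,006.6142 / 1.185686 = 203,263.3823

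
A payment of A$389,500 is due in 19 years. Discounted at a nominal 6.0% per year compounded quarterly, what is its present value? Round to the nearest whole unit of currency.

A$125,629

i = 0.06/4 = 0.015 per quarter; n = 19·4 = 76.
Discount factor = (1+0.015)^(−76) = 0.322538; PV = 389,500 × 0.322538 = 125,628.5222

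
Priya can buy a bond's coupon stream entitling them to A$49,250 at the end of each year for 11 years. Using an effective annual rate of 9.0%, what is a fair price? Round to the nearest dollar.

PV = 49250 × [1 − (1+0.09)^(−11)] / 0.09 = 49250 × 6.805191 = 335,155.6347

A$335,156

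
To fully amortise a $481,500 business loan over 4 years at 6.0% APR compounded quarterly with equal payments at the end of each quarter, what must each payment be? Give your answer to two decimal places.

$34,073.38

i = 0.06/4 = 0.015 per quarter; n = 4·4 = 16.
Annuity-PV factor = 14.131264; PMT = 481500 / 14.131264 = 34,073.3850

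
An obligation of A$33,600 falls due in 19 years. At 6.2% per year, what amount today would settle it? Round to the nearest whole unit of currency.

Discount factor = (1+0.062)^(−19) = 0.318885; PV = 33,600 × 0.318885 = 10,714.5382

A$10,715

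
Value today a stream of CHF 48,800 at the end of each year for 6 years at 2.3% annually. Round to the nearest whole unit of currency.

PV = PMT · [1 − (1+i)^(−n)] / i = 48800 · 5.545159 = 270,603.7405

CHF 270,604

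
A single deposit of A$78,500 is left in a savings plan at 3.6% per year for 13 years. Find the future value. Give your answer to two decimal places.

A$124,321.57

78,500 × (1+0.036)^13 = 78,500 × 1.583714 = 124,321.5674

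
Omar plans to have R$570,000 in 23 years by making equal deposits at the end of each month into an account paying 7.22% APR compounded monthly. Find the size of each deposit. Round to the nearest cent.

R$809.54

With 12 periods per year: i = 0.00601667, n = 276.
FV-annuity factor = 704.102161; PMT = 570000 / 704.102161 = 809.5416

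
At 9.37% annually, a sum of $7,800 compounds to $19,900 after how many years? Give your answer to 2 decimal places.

(1+i)^n = 19900/7800 = 2.55128, so n = ln 2.55128 / ln 1.0937 = 10.4570 years

10.46 years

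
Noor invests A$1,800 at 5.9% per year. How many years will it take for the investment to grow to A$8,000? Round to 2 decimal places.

26.02 years

(1+i)^n = 8000/1800 = 4.44444, so n = ln 4.44444 / ln 1.059 = 26.0210 years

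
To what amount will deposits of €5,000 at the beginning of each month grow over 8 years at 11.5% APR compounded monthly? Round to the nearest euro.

€789,225

Periodic rate i = 0.115/12 = 0.00958333; n = 8 × 12 = 96 periods.
Accumulation factor s(96|0.00958333) × (1+i) = 157.845051; FV = 5000 × 157.845051 = 789,225.2532
(annuity-due: payments at period start, so ×(1+i).)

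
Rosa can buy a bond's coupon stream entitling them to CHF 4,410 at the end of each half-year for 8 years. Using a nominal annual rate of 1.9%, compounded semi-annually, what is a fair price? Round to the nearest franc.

CHF 65,173

With 2 periods per year: i = 0.0095, n = 16.
Annuity factor a(16|0.0095) = 14.778443; PV = 4410 × 14.778443 = 65,172.9337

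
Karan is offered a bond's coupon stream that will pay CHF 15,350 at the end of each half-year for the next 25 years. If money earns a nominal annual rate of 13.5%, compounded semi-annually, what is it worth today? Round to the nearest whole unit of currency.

i = 0.135/2 = 0.0675 per half-year; n = 25·2 = 50.
PV = 15350 × [1 − (1+0.0675)^(−50)] / 0.0675 = 15350 × 14.249485 = 218,729.5917

CHF 218,730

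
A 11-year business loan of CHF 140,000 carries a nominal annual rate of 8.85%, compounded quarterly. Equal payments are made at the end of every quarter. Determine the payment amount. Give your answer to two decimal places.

CHF 5,010.43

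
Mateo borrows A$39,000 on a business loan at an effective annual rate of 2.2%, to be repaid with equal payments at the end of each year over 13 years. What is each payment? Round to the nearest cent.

A$3,482.08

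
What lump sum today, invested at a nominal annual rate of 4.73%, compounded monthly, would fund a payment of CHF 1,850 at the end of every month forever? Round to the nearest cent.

Periodic rate i = 0.0473/12 = 0.00394167.
PV = C/r = 1850/0.00394167 = 469,344.6089

CHF 469,344.61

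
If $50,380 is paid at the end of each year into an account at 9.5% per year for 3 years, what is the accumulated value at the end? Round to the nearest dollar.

$165,953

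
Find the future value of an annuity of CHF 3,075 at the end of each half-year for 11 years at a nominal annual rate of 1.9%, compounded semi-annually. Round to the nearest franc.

CHF 74,845

i = 0.019/2 = 0.0095 per half-year; n = 11·2 = 22.
Accumulation factor s(22|0.0095) = 24.339977; FV = 3075 × 24.339977 = 74,845.4296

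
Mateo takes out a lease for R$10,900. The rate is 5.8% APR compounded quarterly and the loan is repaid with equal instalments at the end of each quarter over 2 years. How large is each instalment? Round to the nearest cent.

R$1,452.90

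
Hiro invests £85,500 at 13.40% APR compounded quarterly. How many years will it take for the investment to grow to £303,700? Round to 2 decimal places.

Periodic rate i = 0.134/4 = 0.0335.
(1+i)^n = 303700/85500 = 3.55205, so n = ln 3.55205 / ln 1.0335 = 38.4668 quarters
= 38.4668/4 years

9.62 years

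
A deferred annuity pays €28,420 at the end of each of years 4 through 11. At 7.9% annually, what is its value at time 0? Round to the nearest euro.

€130,504

PV at t=3 (ordinary 8-year annuity): 28420 × a(8|0.079) = 28420 × 5.768511 = 163,941.0928
PV₀ = 163,941.0928 / (1+0.079)^3 = 163,941.0928 / 1.256216 = 130,503.9003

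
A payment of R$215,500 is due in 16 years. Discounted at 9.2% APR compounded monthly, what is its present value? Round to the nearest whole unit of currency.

Periodic rate i = 0.092/12 = 0.00766667; n = 16 × 12 = 192 periods.
PV = FV·(1+i)^(−n) = 215,500 × 0.230758 = 49,728.3355

R$49,728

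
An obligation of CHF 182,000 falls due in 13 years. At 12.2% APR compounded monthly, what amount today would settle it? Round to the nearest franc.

Periodic rate i = 0.122/12 = 0.0101667; n = 13 × 12 = 156 periods.
Discount factor = (1+0.0101667)^(−156) = 0.206389; PV = 182,000 × 0.206389 = 37,562.8159

CHF 37,563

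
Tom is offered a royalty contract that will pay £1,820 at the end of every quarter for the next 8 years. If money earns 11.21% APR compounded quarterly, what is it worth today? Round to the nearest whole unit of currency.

£38,125

Periodic rate i = 0.1121/4 = 0.028025; n = 8 × 4 = 32 periods.
PV = 1820 × [1 − (1+0.028025)^(−32)] / 0.028025 = 1820 × 20.947881 = 38,125.1434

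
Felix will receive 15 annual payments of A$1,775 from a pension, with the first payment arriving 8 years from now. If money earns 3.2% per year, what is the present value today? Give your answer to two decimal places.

PV at t=7 (ordinary 15-year annuity): 1775 × a(15|0.032) = 1775 × 11.767057 = 20,886.5260
PV₀ = 20,886.5260 / (1+0.032)^7 = 20,886.5260 / 1.246688 = 16,753.6072

A$16,753.61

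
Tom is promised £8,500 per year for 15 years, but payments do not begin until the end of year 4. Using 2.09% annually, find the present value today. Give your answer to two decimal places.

Value one period before first payment (t=3): 8500 × [1 − (1+0.0209)^(−15)] / 0.0209 = 8500 × 12.763168 = 108,486.9306
Discount back 3 years: 108,486.9306 × (1+0.0209)^(−3) = 108,486.9306 × 0.939832 = 101,959.5266

£101,959.53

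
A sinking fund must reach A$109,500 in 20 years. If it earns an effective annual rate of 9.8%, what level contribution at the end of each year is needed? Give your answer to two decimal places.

A$1,955.70

PMT = 109500 / ( [(1+0.098)^20 − 1] / 0.098 ) = 109500 / 55.990239 = 1,955.6980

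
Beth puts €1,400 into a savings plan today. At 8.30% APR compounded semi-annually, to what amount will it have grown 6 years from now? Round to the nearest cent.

€2,280.55

Periodic rate i = 0.083/2 = 0.0415; n = 6 × 2 = 12 periods.
FV = 1,400 × (1 + 0.0415)^12 = 2,280.5486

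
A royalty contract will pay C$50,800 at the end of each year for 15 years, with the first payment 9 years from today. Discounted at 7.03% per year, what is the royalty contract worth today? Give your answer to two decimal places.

Value one period before first payment (t=8): 50800 × [1 − (1+0.0703)^(−15)] / 0.0703 = 50800 × 9.090681 = 461,806.5935
PV₀ = 461,806.5935 / (1+0.0703)^8 = 461,806.5935 / 1.722044 = 268,173.5406

C$268,173.54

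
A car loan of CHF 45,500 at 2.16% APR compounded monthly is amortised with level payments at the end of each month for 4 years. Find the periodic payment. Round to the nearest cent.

CHF 990.31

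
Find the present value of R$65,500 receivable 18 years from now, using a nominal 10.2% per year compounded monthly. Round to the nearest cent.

R$10,525.59

With 12 periods per year: i = 0.0085, n = 216.
PV = FV·(1+i)^(−n) = 65,500 × 0.160696 = 10,525.5876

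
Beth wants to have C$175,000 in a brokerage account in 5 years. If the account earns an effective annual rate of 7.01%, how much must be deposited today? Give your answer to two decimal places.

C$124,714.29

PV = FV·(1+i)^(−n) = 175,000 × 0.712653 = 124,714.2928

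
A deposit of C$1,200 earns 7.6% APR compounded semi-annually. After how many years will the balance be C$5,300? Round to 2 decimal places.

Periodic rate i = 0.076/2 = 0.038.
(1+i)^n = 5300/1200 = 4.41667, so n = ln 4.41667 / ln 1.038 = 39.8272 half-years
= 39.8272/2 years

19.91 years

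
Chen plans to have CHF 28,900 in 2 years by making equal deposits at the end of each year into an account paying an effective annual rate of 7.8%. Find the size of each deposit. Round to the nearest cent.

FV-annuity factor = 2.078000; PMT = 28900 / 2.078000 = 13,907.6035

CHF 13,907.60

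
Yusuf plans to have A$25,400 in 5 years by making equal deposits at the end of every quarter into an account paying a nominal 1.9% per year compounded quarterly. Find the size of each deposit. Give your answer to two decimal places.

i = 0.019/4 = 0.00475 per quarter; n = 5·4 = 20.
FV-annuity factor = 20.928748; PMT = 25400 / 20.928748 = 1,213.6416

A$1,213.64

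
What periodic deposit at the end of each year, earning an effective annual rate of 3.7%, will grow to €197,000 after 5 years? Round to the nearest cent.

FV-annuity factor = 5.383945; PMT = 197000 / 5.383945 = 36,590.2688

€36,590.27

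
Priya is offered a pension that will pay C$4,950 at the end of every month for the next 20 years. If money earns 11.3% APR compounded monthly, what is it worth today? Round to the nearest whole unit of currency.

With 12 periods per year: i = 0.00941667, n = 240.
PV = 4950 × [1 − (1+0.00941667)^(−240)] / 0.00941667 = 4950 × 94.995420 = 470,227.3296

C$470,227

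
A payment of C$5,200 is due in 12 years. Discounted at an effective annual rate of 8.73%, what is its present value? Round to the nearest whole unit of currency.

C$1,905

PV = 5,200 / (1 + 0.0873)^12 = 5,200 / 2.730189 = 1,904.6303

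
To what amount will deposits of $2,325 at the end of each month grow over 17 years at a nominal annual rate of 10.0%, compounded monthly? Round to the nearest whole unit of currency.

i = 0.1/12 = 0.00833333 per month; n = 17·12 = 204.
FV = PMT · [(1+i)^n − 1] / i = 2325 · 532.262780 = 1,237,510.9627

$1,237,511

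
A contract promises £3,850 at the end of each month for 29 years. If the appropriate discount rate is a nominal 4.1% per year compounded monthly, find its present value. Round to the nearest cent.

i = 0.041/12 = 0.00341667 per month; n = 29·12 = 348.
Annuity factor a(348|0.00341667) = 203.372660; PV = 3850 × 203.372660 = 782,984.7396

£782,984.74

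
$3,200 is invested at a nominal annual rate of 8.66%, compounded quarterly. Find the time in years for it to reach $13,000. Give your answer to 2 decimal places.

16.36 years

Periodic rate i = 0.0866/4 = 0.02165.
(1+i)^n = 13000/3200 = 4.06250, so n = ln 4.06250 / ln 1.02165 = 65.4466 quarters
= 65.4466/4 years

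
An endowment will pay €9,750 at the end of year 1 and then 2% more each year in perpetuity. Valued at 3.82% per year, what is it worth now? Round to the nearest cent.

PV = D₁/(r − g) = 9750/(0.0382 − 0.02) = 535,714.2857

€535,714.29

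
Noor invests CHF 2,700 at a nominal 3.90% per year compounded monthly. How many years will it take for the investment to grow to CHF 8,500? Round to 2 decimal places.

29.45 years

Periodic rate i = 0.039/12 = 0.00325.
n = ln(8500/2700) / ln(1+0.00325) = ln(3.14815) / 0.003245 = 353.4391 months
= 353.4391/12 years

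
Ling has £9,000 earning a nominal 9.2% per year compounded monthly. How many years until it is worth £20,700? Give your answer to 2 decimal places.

Periodic rate i = 0.092/12 = 0.00766667.
(1+i)^n = 20700/9000 = 2.30000, so n = ln 2.30000 / ln 1.00767 = 109.0562 months
= 109.0562/12 years

9.09 years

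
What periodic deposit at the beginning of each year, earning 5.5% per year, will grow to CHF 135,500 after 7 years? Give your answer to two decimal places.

FV-annuity factor × (1+i) = 8.721573; PMT = 135500 / 8.721573 = 15,536.1883

CHF 15,536.19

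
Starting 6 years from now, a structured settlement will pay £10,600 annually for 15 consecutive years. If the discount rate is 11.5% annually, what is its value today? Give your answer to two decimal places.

£43,035.34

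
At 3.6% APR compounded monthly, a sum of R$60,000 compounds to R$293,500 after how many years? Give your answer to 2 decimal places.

44.16 years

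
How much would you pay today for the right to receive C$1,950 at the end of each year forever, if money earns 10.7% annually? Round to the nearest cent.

C$18,224.30

PV = C/r = 1950/0.107 = 18,224.2991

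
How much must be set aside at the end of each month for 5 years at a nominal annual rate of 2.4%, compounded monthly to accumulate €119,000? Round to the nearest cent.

With 12 periods per year: i = 0.002, n = 60.
PMT = 119000 / ( [(1+0.002)^60 − 1] / 0.002 ) = 119000 / 63.680870 = 1,868.6931

€1,868.69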